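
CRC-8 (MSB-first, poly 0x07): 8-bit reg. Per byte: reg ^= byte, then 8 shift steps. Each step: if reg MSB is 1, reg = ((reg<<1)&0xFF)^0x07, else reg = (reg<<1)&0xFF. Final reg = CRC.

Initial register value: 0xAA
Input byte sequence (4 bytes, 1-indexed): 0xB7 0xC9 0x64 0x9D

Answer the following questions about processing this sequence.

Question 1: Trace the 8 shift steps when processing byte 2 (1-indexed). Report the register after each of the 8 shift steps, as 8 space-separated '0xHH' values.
Answer: 0x33 0x66 0xCC 0x9F 0x39 0x72 0xE4 0xCF

Derivation:
After byte 1 (0xB7): reg=0x53
Register before byte 2: 0x53
After XOR with byte 0xC9: 0x9A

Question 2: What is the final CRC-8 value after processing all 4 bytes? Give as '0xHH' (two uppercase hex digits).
Answer: 0x55

Derivation:
After byte 1 (0xB7): reg=0x53
After byte 2 (0xC9): reg=0xCF
After byte 3 (0x64): reg=0x58
After byte 4 (0x9D): reg=0x55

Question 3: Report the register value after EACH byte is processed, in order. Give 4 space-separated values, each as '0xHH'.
0x53 0xCF 0x58 0x55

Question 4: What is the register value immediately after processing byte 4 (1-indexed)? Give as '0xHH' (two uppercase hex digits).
After byte 1 (0xB7): reg=0x53
After byte 2 (0xC9): reg=0xCF
After byte 3 (0x64): reg=0x58
After byte 4 (0x9D): reg=0x55

Answer: 0x55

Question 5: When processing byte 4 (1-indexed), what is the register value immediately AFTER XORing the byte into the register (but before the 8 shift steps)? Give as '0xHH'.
Register before byte 4: 0x58
Byte 4: 0x9D
0x58 XOR 0x9D = 0xC5

Answer: 0xC5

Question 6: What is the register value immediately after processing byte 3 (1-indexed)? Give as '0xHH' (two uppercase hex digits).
After byte 1 (0xB7): reg=0x53
After byte 2 (0xC9): reg=0xCF
After byte 3 (0x64): reg=0x58

Answer: 0x58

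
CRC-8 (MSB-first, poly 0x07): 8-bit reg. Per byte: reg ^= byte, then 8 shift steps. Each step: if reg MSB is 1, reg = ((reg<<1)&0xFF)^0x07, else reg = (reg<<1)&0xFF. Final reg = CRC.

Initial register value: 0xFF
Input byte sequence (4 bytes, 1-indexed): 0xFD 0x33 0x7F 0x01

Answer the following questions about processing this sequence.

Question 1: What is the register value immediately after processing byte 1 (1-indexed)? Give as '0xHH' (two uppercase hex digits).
After byte 1 (0xFD): reg=0x0E

Answer: 0x0E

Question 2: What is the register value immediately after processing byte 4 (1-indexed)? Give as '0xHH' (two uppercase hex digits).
Answer: 0x16

Derivation:
After byte 1 (0xFD): reg=0x0E
After byte 2 (0x33): reg=0xB3
After byte 3 (0x7F): reg=0x6A
After byte 4 (0x01): reg=0x16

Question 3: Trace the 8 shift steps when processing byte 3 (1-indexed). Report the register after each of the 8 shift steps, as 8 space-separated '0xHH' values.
Answer: 0x9F 0x39 0x72 0xE4 0xCF 0x99 0x35 0x6A

Derivation:
After byte 1 (0xFD): reg=0x0E
After byte 2 (0x33): reg=0xB3
Register before byte 3: 0xB3
After XOR with byte 0x7F: 0xCC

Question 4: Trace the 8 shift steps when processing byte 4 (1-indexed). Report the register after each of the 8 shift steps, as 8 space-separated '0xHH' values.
After byte 1 (0xFD): reg=0x0E
After byte 2 (0x33): reg=0xB3
After byte 3 (0x7F): reg=0x6A
Register before byte 4: 0x6A
After XOR with byte 0x01: 0x6B

Answer: 0xD6 0xAB 0x51 0xA2 0x43 0x86 0x0B 0x16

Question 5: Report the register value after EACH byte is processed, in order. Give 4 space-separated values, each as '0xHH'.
0x0E 0xB3 0x6A 0x16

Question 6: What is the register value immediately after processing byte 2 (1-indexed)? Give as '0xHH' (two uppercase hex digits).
After byte 1 (0xFD): reg=0x0E
After byte 2 (0x33): reg=0xB3

Answer: 0xB3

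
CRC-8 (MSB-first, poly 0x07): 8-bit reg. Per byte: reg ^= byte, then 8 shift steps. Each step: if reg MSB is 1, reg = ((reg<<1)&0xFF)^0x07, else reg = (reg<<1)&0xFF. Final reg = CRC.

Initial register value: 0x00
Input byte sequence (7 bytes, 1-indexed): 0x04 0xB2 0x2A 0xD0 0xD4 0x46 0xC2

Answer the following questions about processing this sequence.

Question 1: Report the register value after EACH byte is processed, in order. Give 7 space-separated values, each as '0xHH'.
0x1C 0x43 0x18 0x76 0x67 0xE7 0xFB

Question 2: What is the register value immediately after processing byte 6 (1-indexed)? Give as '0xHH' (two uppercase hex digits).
Answer: 0xE7

Derivation:
After byte 1 (0x04): reg=0x1C
After byte 2 (0xB2): reg=0x43
After byte 3 (0x2A): reg=0x18
After byte 4 (0xD0): reg=0x76
After byte 5 (0xD4): reg=0x67
After byte 6 (0x46): reg=0xE7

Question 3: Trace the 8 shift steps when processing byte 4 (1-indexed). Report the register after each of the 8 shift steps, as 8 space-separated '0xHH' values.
Answer: 0x97 0x29 0x52 0xA4 0x4F 0x9E 0x3B 0x76

Derivation:
After byte 1 (0x04): reg=0x1C
After byte 2 (0xB2): reg=0x43
After byte 3 (0x2A): reg=0x18
Register before byte 4: 0x18
After XOR with byte 0xD0: 0xC8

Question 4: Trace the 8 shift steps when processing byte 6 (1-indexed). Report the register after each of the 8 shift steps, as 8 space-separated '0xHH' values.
After byte 1 (0x04): reg=0x1C
After byte 2 (0xB2): reg=0x43
After byte 3 (0x2A): reg=0x18
After byte 4 (0xD0): reg=0x76
After byte 5 (0xD4): reg=0x67
Register before byte 6: 0x67
After XOR with byte 0x46: 0x21

Answer: 0x42 0x84 0x0F 0x1E 0x3C 0x78 0xF0 0xE7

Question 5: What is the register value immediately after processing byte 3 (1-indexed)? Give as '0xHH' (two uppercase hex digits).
After byte 1 (0x04): reg=0x1C
After byte 2 (0xB2): reg=0x43
After byte 3 (0x2A): reg=0x18

Answer: 0x18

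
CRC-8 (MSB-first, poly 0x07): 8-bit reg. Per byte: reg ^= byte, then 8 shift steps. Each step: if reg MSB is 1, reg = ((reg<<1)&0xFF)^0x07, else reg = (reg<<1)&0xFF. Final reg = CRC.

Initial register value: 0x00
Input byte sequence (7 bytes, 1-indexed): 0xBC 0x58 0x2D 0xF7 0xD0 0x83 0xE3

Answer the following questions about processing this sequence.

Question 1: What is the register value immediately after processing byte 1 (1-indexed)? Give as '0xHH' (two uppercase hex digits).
Answer: 0x3D

Derivation:
After byte 1 (0xBC): reg=0x3D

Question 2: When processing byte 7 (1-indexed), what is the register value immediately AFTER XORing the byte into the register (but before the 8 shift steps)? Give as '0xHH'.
Answer: 0xD2

Derivation:
Register before byte 7: 0x31
Byte 7: 0xE3
0x31 XOR 0xE3 = 0xD2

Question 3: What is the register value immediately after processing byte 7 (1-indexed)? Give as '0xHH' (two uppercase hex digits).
Answer: 0x30

Derivation:
After byte 1 (0xBC): reg=0x3D
After byte 2 (0x58): reg=0x3C
After byte 3 (0x2D): reg=0x77
After byte 4 (0xF7): reg=0x89
After byte 5 (0xD0): reg=0x88
After byte 6 (0x83): reg=0x31
After byte 7 (0xE3): reg=0x30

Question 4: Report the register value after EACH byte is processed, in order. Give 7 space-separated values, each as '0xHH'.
0x3D 0x3C 0x77 0x89 0x88 0x31 0x30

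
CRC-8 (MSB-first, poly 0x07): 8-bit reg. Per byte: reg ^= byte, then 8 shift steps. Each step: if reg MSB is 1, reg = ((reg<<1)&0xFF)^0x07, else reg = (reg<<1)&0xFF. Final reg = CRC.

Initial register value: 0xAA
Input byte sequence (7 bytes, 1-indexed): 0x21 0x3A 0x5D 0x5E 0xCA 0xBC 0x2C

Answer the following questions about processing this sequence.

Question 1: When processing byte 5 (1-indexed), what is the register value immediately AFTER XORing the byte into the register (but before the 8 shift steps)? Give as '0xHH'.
Answer: 0x6F

Derivation:
Register before byte 5: 0xA5
Byte 5: 0xCA
0xA5 XOR 0xCA = 0x6F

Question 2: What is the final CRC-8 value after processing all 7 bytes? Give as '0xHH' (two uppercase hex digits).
After byte 1 (0x21): reg=0xB8
After byte 2 (0x3A): reg=0x87
After byte 3 (0x5D): reg=0x08
After byte 4 (0x5E): reg=0xA5
After byte 5 (0xCA): reg=0x0A
After byte 6 (0xBC): reg=0x0B
After byte 7 (0x2C): reg=0xF5

Answer: 0xF5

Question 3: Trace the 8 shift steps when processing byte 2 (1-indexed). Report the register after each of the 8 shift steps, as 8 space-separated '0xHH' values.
After byte 1 (0x21): reg=0xB8
Register before byte 2: 0xB8
After XOR with byte 0x3A: 0x82

Answer: 0x03 0x06 0x0C 0x18 0x30 0x60 0xC0 0x87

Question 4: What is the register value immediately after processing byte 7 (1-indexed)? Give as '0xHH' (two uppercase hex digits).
Answer: 0xF5

Derivation:
After byte 1 (0x21): reg=0xB8
After byte 2 (0x3A): reg=0x87
After byte 3 (0x5D): reg=0x08
After byte 4 (0x5E): reg=0xA5
After byte 5 (0xCA): reg=0x0A
After byte 6 (0xBC): reg=0x0B
After byte 7 (0x2C): reg=0xF5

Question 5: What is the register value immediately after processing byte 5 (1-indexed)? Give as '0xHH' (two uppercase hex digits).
Answer: 0x0A

Derivation:
After byte 1 (0x21): reg=0xB8
After byte 2 (0x3A): reg=0x87
After byte 3 (0x5D): reg=0x08
After byte 4 (0x5E): reg=0xA5
After byte 5 (0xCA): reg=0x0A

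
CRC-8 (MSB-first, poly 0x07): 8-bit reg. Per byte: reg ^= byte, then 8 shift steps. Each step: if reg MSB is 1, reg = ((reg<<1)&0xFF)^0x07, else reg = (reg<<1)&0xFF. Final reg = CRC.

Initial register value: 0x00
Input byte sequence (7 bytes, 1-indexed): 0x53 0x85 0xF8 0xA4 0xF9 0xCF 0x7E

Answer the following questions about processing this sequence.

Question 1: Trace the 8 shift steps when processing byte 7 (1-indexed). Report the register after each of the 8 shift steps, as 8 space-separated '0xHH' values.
After byte 1 (0x53): reg=0xBE
After byte 2 (0x85): reg=0xA1
After byte 3 (0xF8): reg=0x88
After byte 4 (0xA4): reg=0xC4
After byte 5 (0xF9): reg=0xB3
After byte 6 (0xCF): reg=0x73
Register before byte 7: 0x73
After XOR with byte 0x7E: 0x0D

Answer: 0x1A 0x34 0x68 0xD0 0xA7 0x49 0x92 0x23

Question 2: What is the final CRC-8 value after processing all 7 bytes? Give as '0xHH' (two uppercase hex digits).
After byte 1 (0x53): reg=0xBE
After byte 2 (0x85): reg=0xA1
After byte 3 (0xF8): reg=0x88
After byte 4 (0xA4): reg=0xC4
After byte 5 (0xF9): reg=0xB3
After byte 6 (0xCF): reg=0x73
After byte 7 (0x7E): reg=0x23

Answer: 0x23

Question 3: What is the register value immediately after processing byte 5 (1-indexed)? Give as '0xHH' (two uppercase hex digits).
Answer: 0xB3

Derivation:
After byte 1 (0x53): reg=0xBE
After byte 2 (0x85): reg=0xA1
After byte 3 (0xF8): reg=0x88
After byte 4 (0xA4): reg=0xC4
After byte 5 (0xF9): reg=0xB3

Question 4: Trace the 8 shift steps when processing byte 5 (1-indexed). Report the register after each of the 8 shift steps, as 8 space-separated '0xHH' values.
After byte 1 (0x53): reg=0xBE
After byte 2 (0x85): reg=0xA1
After byte 3 (0xF8): reg=0x88
After byte 4 (0xA4): reg=0xC4
Register before byte 5: 0xC4
After XOR with byte 0xF9: 0x3D

Answer: 0x7A 0xF4 0xEF 0xD9 0xB5 0x6D 0xDA 0xB3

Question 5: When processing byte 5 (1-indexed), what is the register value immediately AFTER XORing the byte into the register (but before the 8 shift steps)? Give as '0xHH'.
Register before byte 5: 0xC4
Byte 5: 0xF9
0xC4 XOR 0xF9 = 0x3D

Answer: 0x3D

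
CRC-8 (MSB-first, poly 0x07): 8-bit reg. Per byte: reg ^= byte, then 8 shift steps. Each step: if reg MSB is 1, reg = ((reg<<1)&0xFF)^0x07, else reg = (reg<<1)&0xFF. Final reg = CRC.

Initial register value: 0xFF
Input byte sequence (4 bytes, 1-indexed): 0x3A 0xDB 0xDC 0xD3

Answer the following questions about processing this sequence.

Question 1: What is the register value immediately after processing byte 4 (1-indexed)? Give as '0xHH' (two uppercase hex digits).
Answer: 0x56

Derivation:
After byte 1 (0x3A): reg=0x55
After byte 2 (0xDB): reg=0xA3
After byte 3 (0xDC): reg=0x7A
After byte 4 (0xD3): reg=0x56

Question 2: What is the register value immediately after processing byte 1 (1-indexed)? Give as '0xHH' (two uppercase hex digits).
Answer: 0x55

Derivation:
After byte 1 (0x3A): reg=0x55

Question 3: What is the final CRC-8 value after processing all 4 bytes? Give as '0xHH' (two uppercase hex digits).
After byte 1 (0x3A): reg=0x55
After byte 2 (0xDB): reg=0xA3
After byte 3 (0xDC): reg=0x7A
After byte 4 (0xD3): reg=0x56

Answer: 0x56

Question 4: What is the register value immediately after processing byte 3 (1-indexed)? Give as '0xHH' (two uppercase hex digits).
After byte 1 (0x3A): reg=0x55
After byte 2 (0xDB): reg=0xA3
After byte 3 (0xDC): reg=0x7A

Answer: 0x7A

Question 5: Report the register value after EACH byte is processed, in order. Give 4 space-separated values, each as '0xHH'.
0x55 0xA3 0x7A 0x56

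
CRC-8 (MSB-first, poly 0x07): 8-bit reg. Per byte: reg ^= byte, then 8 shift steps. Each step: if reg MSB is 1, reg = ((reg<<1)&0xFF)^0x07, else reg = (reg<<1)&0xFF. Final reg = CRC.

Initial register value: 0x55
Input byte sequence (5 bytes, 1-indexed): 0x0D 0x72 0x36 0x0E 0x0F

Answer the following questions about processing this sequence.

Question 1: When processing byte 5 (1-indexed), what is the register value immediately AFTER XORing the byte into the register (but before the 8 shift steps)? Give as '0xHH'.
Register before byte 5: 0x50
Byte 5: 0x0F
0x50 XOR 0x0F = 0x5F

Answer: 0x5F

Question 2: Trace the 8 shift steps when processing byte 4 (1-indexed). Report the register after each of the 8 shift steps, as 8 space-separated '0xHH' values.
Answer: 0xE2 0xC3 0x81 0x05 0x0A 0x14 0x28 0x50

Derivation:
After byte 1 (0x0D): reg=0x8F
After byte 2 (0x72): reg=0xFD
After byte 3 (0x36): reg=0x7F
Register before byte 4: 0x7F
After XOR with byte 0x0E: 0x71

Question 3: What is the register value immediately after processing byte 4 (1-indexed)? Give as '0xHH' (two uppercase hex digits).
After byte 1 (0x0D): reg=0x8F
After byte 2 (0x72): reg=0xFD
After byte 3 (0x36): reg=0x7F
After byte 4 (0x0E): reg=0x50

Answer: 0x50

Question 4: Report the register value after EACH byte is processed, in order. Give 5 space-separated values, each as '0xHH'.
0x8F 0xFD 0x7F 0x50 0x9A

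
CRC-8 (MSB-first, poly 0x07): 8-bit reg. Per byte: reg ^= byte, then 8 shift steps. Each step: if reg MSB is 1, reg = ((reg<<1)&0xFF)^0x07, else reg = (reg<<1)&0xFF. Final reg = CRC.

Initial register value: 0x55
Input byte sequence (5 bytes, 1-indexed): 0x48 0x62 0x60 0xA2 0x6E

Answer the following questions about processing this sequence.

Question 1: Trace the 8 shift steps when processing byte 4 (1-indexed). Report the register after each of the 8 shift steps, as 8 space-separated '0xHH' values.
After byte 1 (0x48): reg=0x53
After byte 2 (0x62): reg=0x97
After byte 3 (0x60): reg=0xCB
Register before byte 4: 0xCB
After XOR with byte 0xA2: 0x69

Answer: 0xD2 0xA3 0x41 0x82 0x03 0x06 0x0C 0x18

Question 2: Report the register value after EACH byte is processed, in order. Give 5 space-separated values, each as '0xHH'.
0x53 0x97 0xCB 0x18 0x45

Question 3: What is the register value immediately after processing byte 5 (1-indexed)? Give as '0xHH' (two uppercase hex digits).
After byte 1 (0x48): reg=0x53
After byte 2 (0x62): reg=0x97
After byte 3 (0x60): reg=0xCB
After byte 4 (0xA2): reg=0x18
After byte 5 (0x6E): reg=0x45

Answer: 0x45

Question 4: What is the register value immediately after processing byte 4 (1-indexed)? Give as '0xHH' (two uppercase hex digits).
After byte 1 (0x48): reg=0x53
After byte 2 (0x62): reg=0x97
After byte 3 (0x60): reg=0xCB
After byte 4 (0xA2): reg=0x18

Answer: 0x18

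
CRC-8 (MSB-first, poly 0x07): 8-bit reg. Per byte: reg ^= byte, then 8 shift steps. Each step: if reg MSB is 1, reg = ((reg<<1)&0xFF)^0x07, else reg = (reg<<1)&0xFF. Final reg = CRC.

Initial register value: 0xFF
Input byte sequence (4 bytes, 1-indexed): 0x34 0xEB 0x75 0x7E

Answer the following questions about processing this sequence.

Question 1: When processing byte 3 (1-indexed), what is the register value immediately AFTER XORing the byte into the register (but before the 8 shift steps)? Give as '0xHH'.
Answer: 0x90

Derivation:
Register before byte 3: 0xE5
Byte 3: 0x75
0xE5 XOR 0x75 = 0x90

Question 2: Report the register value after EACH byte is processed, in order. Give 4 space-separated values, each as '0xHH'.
0x7F 0xE5 0xF9 0x9C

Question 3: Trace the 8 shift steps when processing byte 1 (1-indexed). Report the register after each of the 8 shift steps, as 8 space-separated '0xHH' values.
Answer: 0x91 0x25 0x4A 0x94 0x2F 0x5E 0xBC 0x7F

Derivation:
Register before byte 1: 0xFF
After XOR with byte 0x34: 0xCB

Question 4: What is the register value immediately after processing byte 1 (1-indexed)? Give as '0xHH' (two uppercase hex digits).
After byte 1 (0x34): reg=0x7F

Answer: 0x7F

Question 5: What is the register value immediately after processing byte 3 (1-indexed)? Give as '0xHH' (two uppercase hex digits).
Answer: 0xF9

Derivation:
After byte 1 (0x34): reg=0x7F
After byte 2 (0xEB): reg=0xE5
After byte 3 (0x75): reg=0xF9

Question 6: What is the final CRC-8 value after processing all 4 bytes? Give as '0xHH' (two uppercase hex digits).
Answer: 0x9C

Derivation:
After byte 1 (0x34): reg=0x7F
After byte 2 (0xEB): reg=0xE5
After byte 3 (0x75): reg=0xF9
After byte 4 (0x7E): reg=0x9C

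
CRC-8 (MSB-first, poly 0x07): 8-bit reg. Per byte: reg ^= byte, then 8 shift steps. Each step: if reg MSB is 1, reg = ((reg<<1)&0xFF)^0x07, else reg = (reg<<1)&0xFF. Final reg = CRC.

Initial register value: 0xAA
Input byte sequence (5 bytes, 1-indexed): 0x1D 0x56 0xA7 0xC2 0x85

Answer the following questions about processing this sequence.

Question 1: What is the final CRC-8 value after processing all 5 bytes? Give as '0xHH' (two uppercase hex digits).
Answer: 0x6B

Derivation:
After byte 1 (0x1D): reg=0x0C
After byte 2 (0x56): reg=0x81
After byte 3 (0xA7): reg=0xF2
After byte 4 (0xC2): reg=0x90
After byte 5 (0x85): reg=0x6B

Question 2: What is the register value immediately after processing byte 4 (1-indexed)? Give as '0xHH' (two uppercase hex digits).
Answer: 0x90

Derivation:
After byte 1 (0x1D): reg=0x0C
After byte 2 (0x56): reg=0x81
After byte 3 (0xA7): reg=0xF2
After byte 4 (0xC2): reg=0x90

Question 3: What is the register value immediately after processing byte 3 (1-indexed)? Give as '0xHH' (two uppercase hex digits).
After byte 1 (0x1D): reg=0x0C
After byte 2 (0x56): reg=0x81
After byte 3 (0xA7): reg=0xF2

Answer: 0xF2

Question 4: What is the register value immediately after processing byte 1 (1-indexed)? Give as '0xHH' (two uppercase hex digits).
After byte 1 (0x1D): reg=0x0C

Answer: 0x0C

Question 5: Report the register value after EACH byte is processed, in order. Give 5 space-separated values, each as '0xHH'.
0x0C 0x81 0xF2 0x90 0x6B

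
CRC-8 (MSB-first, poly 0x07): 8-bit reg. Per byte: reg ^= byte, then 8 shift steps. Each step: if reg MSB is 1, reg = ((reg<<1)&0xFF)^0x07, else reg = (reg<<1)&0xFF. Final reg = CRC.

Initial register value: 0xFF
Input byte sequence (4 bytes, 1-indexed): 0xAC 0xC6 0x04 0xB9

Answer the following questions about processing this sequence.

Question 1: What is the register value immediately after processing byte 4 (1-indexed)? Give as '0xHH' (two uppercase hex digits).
Answer: 0x44

Derivation:
After byte 1 (0xAC): reg=0xBE
After byte 2 (0xC6): reg=0x6F
After byte 3 (0x04): reg=0x16
After byte 4 (0xB9): reg=0x44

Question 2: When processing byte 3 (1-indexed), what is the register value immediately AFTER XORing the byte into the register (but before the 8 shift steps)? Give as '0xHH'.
Answer: 0x6B

Derivation:
Register before byte 3: 0x6F
Byte 3: 0x04
0x6F XOR 0x04 = 0x6B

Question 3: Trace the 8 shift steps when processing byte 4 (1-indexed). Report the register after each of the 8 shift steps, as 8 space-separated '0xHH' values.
After byte 1 (0xAC): reg=0xBE
After byte 2 (0xC6): reg=0x6F
After byte 3 (0x04): reg=0x16
Register before byte 4: 0x16
After XOR with byte 0xB9: 0xAF

Answer: 0x59 0xB2 0x63 0xC6 0x8B 0x11 0x22 0x44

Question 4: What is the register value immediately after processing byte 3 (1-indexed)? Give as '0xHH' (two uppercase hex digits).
Answer: 0x16

Derivation:
After byte 1 (0xAC): reg=0xBE
After byte 2 (0xC6): reg=0x6F
After byte 3 (0x04): reg=0x16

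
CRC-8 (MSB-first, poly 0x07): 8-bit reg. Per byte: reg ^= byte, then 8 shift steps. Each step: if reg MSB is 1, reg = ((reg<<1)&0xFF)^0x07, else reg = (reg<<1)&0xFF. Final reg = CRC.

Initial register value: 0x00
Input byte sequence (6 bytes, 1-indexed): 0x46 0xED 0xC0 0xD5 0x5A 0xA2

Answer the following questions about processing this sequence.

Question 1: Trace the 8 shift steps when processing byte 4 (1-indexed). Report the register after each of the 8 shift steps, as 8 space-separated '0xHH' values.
After byte 1 (0x46): reg=0xD5
After byte 2 (0xED): reg=0xA8
After byte 3 (0xC0): reg=0x1F
Register before byte 4: 0x1F
After XOR with byte 0xD5: 0xCA

Answer: 0x93 0x21 0x42 0x84 0x0F 0x1E 0x3C 0x78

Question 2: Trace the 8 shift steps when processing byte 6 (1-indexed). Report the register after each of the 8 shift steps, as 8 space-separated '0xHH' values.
Answer: 0x98 0x37 0x6E 0xDC 0xBF 0x79 0xF2 0xE3

Derivation:
After byte 1 (0x46): reg=0xD5
After byte 2 (0xED): reg=0xA8
After byte 3 (0xC0): reg=0x1F
After byte 4 (0xD5): reg=0x78
After byte 5 (0x5A): reg=0xEE
Register before byte 6: 0xEE
After XOR with byte 0xA2: 0x4C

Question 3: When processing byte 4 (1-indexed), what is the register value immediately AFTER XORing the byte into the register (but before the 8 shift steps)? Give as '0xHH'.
Register before byte 4: 0x1F
Byte 4: 0xD5
0x1F XOR 0xD5 = 0xCA

Answer: 0xCA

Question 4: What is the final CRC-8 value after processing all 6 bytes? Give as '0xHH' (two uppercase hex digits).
Answer: 0xE3

Derivation:
After byte 1 (0x46): reg=0xD5
After byte 2 (0xED): reg=0xA8
After byte 3 (0xC0): reg=0x1F
After byte 4 (0xD5): reg=0x78
After byte 5 (0x5A): reg=0xEE
After byte 6 (0xA2): reg=0xE3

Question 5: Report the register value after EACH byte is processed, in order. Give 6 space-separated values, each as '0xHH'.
0xD5 0xA8 0x1F 0x78 0xEE 0xE3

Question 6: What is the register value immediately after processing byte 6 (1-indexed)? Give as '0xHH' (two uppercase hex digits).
Answer: 0xE3

Derivation:
After byte 1 (0x46): reg=0xD5
After byte 2 (0xED): reg=0xA8
After byte 3 (0xC0): reg=0x1F
After byte 4 (0xD5): reg=0x78
After byte 5 (0x5A): reg=0xEE
After byte 6 (0xA2): reg=0xE3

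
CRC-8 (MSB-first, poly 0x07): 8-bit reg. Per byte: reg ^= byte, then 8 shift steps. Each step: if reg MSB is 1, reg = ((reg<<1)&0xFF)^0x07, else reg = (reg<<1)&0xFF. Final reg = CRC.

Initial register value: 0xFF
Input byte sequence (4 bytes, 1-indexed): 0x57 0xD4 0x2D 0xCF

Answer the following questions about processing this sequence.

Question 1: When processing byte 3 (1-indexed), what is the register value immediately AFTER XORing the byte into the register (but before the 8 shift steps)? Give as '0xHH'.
Answer: 0xBF

Derivation:
Register before byte 3: 0x92
Byte 3: 0x2D
0x92 XOR 0x2D = 0xBF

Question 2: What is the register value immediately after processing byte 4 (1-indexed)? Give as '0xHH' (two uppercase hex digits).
After byte 1 (0x57): reg=0x51
After byte 2 (0xD4): reg=0x92
After byte 3 (0x2D): reg=0x34
After byte 4 (0xCF): reg=0xEF

Answer: 0xEF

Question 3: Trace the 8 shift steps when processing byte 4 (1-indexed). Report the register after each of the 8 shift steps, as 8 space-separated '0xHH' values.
Answer: 0xF1 0xE5 0xCD 0x9D 0x3D 0x7A 0xF4 0xEF

Derivation:
After byte 1 (0x57): reg=0x51
After byte 2 (0xD4): reg=0x92
After byte 3 (0x2D): reg=0x34
Register before byte 4: 0x34
After XOR with byte 0xCF: 0xFB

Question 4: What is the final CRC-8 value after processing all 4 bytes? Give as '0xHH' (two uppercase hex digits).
Answer: 0xEF

Derivation:
After byte 1 (0x57): reg=0x51
After byte 2 (0xD4): reg=0x92
After byte 3 (0x2D): reg=0x34
After byte 4 (0xCF): reg=0xEF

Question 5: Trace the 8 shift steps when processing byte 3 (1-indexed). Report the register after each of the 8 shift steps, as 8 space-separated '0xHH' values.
Answer: 0x79 0xF2 0xE3 0xC1 0x85 0x0D 0x1A 0x34

Derivation:
After byte 1 (0x57): reg=0x51
After byte 2 (0xD4): reg=0x92
Register before byte 3: 0x92
After XOR with byte 0x2D: 0xBF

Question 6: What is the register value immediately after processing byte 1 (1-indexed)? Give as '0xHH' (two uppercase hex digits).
After byte 1 (0x57): reg=0x51

Answer: 0x51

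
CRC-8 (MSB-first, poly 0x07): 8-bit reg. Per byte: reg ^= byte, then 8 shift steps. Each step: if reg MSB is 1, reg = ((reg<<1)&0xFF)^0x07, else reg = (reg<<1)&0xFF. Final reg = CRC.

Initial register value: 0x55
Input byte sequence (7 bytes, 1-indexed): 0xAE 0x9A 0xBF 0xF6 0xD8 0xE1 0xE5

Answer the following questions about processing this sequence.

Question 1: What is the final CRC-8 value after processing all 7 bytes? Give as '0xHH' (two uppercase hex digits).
After byte 1 (0xAE): reg=0xEF
After byte 2 (0x9A): reg=0x4C
After byte 3 (0xBF): reg=0xD7
After byte 4 (0xF6): reg=0xE7
After byte 5 (0xD8): reg=0xBD
After byte 6 (0xE1): reg=0x93
After byte 7 (0xE5): reg=0x45

Answer: 0x45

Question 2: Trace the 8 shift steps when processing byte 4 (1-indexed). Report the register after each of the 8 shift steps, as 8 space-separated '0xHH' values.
Answer: 0x42 0x84 0x0F 0x1E 0x3C 0x78 0xF0 0xE7

Derivation:
After byte 1 (0xAE): reg=0xEF
After byte 2 (0x9A): reg=0x4C
After byte 3 (0xBF): reg=0xD7
Register before byte 4: 0xD7
After XOR with byte 0xF6: 0x21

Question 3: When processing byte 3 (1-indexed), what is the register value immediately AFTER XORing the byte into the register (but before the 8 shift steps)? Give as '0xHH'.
Register before byte 3: 0x4C
Byte 3: 0xBF
0x4C XOR 0xBF = 0xF3

Answer: 0xF3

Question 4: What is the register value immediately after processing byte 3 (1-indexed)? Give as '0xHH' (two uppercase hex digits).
After byte 1 (0xAE): reg=0xEF
After byte 2 (0x9A): reg=0x4C
After byte 3 (0xBF): reg=0xD7

Answer: 0xD7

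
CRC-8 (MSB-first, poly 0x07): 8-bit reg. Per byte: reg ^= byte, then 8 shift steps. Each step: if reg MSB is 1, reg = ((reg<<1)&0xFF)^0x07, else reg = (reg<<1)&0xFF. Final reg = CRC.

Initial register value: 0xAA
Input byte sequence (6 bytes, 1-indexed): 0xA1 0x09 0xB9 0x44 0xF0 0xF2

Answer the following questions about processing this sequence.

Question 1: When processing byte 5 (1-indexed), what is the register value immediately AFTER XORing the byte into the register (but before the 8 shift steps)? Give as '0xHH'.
Register before byte 5: 0x99
Byte 5: 0xF0
0x99 XOR 0xF0 = 0x69

Answer: 0x69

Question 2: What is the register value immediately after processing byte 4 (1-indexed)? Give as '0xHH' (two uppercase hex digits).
After byte 1 (0xA1): reg=0x31
After byte 2 (0x09): reg=0xA8
After byte 3 (0xB9): reg=0x77
After byte 4 (0x44): reg=0x99

Answer: 0x99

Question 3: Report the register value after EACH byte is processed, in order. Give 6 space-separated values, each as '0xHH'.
0x31 0xA8 0x77 0x99 0x18 0x98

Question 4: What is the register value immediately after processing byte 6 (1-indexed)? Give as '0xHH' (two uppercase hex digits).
Answer: 0x98

Derivation:
After byte 1 (0xA1): reg=0x31
After byte 2 (0x09): reg=0xA8
After byte 3 (0xB9): reg=0x77
After byte 4 (0x44): reg=0x99
After byte 5 (0xF0): reg=0x18
After byte 6 (0xF2): reg=0x98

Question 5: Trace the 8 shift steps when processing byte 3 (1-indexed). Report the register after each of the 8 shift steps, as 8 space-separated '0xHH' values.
After byte 1 (0xA1): reg=0x31
After byte 2 (0x09): reg=0xA8
Register before byte 3: 0xA8
After XOR with byte 0xB9: 0x11

Answer: 0x22 0x44 0x88 0x17 0x2E 0x5C 0xB8 0x77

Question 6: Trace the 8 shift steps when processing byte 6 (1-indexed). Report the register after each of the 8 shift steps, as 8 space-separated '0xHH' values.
Answer: 0xD3 0xA1 0x45 0x8A 0x13 0x26 0x4C 0x98

Derivation:
After byte 1 (0xA1): reg=0x31
After byte 2 (0x09): reg=0xA8
After byte 3 (0xB9): reg=0x77
After byte 4 (0x44): reg=0x99
After byte 5 (0xF0): reg=0x18
Register before byte 6: 0x18
After XOR with byte 0xF2: 0xEA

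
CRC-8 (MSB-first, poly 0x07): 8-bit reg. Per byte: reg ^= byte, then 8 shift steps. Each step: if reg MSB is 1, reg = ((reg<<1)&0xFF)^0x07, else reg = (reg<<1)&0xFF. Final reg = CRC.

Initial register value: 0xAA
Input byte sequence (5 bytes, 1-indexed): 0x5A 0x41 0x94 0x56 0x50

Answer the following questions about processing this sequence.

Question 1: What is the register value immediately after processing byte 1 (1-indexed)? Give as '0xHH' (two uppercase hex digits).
Answer: 0xDE

Derivation:
After byte 1 (0x5A): reg=0xDE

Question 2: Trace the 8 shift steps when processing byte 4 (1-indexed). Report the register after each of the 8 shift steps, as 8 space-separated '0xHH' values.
Answer: 0x25 0x4A 0x94 0x2F 0x5E 0xBC 0x7F 0xFE

Derivation:
After byte 1 (0x5A): reg=0xDE
After byte 2 (0x41): reg=0xD4
After byte 3 (0x94): reg=0xC7
Register before byte 4: 0xC7
After XOR with byte 0x56: 0x91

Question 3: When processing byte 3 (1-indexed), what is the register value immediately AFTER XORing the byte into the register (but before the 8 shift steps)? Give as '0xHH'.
Register before byte 3: 0xD4
Byte 3: 0x94
0xD4 XOR 0x94 = 0x40

Answer: 0x40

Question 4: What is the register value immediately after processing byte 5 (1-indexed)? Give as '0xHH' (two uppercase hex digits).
After byte 1 (0x5A): reg=0xDE
After byte 2 (0x41): reg=0xD4
After byte 3 (0x94): reg=0xC7
After byte 4 (0x56): reg=0xFE
After byte 5 (0x50): reg=0x43

Answer: 0x43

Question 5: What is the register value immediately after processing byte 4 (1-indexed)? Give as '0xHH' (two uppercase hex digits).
After byte 1 (0x5A): reg=0xDE
After byte 2 (0x41): reg=0xD4
After byte 3 (0x94): reg=0xC7
After byte 4 (0x56): reg=0xFE

Answer: 0xFE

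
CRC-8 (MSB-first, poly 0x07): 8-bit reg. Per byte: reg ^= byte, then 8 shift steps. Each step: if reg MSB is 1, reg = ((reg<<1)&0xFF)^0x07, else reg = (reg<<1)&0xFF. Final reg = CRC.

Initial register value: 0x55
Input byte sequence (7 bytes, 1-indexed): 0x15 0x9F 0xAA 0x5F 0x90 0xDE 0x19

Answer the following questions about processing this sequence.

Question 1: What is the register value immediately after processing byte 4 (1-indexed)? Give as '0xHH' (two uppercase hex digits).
After byte 1 (0x15): reg=0xC7
After byte 2 (0x9F): reg=0x8F
After byte 3 (0xAA): reg=0xFB
After byte 4 (0x5F): reg=0x75

Answer: 0x75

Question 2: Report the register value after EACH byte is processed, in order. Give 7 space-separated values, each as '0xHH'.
0xC7 0x8F 0xFB 0x75 0xB5 0x16 0x2D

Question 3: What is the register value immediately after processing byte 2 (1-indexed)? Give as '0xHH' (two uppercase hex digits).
After byte 1 (0x15): reg=0xC7
After byte 2 (0x9F): reg=0x8F

Answer: 0x8F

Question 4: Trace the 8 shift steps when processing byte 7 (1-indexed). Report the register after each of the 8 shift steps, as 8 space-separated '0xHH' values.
Answer: 0x1E 0x3C 0x78 0xF0 0xE7 0xC9 0x95 0x2D

Derivation:
After byte 1 (0x15): reg=0xC7
After byte 2 (0x9F): reg=0x8F
After byte 3 (0xAA): reg=0xFB
After byte 4 (0x5F): reg=0x75
After byte 5 (0x90): reg=0xB5
After byte 6 (0xDE): reg=0x16
Register before byte 7: 0x16
After XOR with byte 0x19: 0x0F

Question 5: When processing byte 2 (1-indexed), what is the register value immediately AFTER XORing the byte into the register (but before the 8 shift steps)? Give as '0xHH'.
Answer: 0x58

Derivation:
Register before byte 2: 0xC7
Byte 2: 0x9F
0xC7 XOR 0x9F = 0x58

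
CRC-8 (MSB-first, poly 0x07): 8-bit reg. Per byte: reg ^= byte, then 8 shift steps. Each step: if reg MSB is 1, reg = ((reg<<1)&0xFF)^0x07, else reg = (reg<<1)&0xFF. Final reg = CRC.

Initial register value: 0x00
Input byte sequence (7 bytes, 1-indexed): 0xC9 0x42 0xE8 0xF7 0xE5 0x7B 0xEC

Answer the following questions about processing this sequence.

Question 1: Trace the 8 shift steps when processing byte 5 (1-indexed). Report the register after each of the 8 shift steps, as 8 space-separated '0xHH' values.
Answer: 0x35 0x6A 0xD4 0xAF 0x59 0xB2 0x63 0xC6

Derivation:
After byte 1 (0xC9): reg=0x71
After byte 2 (0x42): reg=0x99
After byte 3 (0xE8): reg=0x50
After byte 4 (0xF7): reg=0x7C
Register before byte 5: 0x7C
After XOR with byte 0xE5: 0x99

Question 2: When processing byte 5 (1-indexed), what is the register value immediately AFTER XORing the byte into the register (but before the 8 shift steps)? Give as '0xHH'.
Answer: 0x99

Derivation:
Register before byte 5: 0x7C
Byte 5: 0xE5
0x7C XOR 0xE5 = 0x99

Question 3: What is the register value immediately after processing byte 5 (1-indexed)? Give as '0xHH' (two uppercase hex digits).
Answer: 0xC6

Derivation:
After byte 1 (0xC9): reg=0x71
After byte 2 (0x42): reg=0x99
After byte 3 (0xE8): reg=0x50
After byte 4 (0xF7): reg=0x7C
After byte 5 (0xE5): reg=0xC6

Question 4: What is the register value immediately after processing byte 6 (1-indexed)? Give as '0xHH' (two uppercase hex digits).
Answer: 0x3A

Derivation:
After byte 1 (0xC9): reg=0x71
After byte 2 (0x42): reg=0x99
After byte 3 (0xE8): reg=0x50
After byte 4 (0xF7): reg=0x7C
After byte 5 (0xE5): reg=0xC6
After byte 6 (0x7B): reg=0x3A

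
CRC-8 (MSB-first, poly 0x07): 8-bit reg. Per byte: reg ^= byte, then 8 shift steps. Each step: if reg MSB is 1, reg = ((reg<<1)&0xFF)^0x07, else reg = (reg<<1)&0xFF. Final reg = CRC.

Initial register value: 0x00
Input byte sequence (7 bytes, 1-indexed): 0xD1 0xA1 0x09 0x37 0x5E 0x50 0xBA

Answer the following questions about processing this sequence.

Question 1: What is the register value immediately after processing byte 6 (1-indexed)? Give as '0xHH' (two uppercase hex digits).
Answer: 0x80

Derivation:
After byte 1 (0xD1): reg=0x39
After byte 2 (0xA1): reg=0xC1
After byte 3 (0x09): reg=0x76
After byte 4 (0x37): reg=0xC0
After byte 5 (0x5E): reg=0xD3
After byte 6 (0x50): reg=0x80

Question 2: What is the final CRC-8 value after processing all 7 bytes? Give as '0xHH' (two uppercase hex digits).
After byte 1 (0xD1): reg=0x39
After byte 2 (0xA1): reg=0xC1
After byte 3 (0x09): reg=0x76
After byte 4 (0x37): reg=0xC0
After byte 5 (0x5E): reg=0xD3
After byte 6 (0x50): reg=0x80
After byte 7 (0xBA): reg=0xA6

Answer: 0xA6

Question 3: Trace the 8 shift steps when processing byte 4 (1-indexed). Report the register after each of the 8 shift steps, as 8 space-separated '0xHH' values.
Answer: 0x82 0x03 0x06 0x0C 0x18 0x30 0x60 0xC0

Derivation:
After byte 1 (0xD1): reg=0x39
After byte 2 (0xA1): reg=0xC1
After byte 3 (0x09): reg=0x76
Register before byte 4: 0x76
After XOR with byte 0x37: 0x41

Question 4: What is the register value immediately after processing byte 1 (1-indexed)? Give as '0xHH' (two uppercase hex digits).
Answer: 0x39

Derivation:
After byte 1 (0xD1): reg=0x39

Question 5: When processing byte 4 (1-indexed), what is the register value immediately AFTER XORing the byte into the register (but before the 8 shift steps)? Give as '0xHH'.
Answer: 0x41

Derivation:
Register before byte 4: 0x76
Byte 4: 0x37
0x76 XOR 0x37 = 0x41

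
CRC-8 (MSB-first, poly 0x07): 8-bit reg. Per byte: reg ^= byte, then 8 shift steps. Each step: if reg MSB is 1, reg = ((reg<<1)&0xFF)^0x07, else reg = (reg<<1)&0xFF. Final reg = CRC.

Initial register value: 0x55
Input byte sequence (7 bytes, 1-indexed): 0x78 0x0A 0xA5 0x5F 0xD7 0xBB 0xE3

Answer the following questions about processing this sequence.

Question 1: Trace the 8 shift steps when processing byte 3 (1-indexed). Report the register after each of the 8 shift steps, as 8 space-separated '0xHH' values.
After byte 1 (0x78): reg=0xC3
After byte 2 (0x0A): reg=0x71
Register before byte 3: 0x71
After XOR with byte 0xA5: 0xD4

Answer: 0xAF 0x59 0xB2 0x63 0xC6 0x8B 0x11 0x22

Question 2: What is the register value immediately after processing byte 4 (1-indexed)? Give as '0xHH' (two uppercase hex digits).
Answer: 0x74

Derivation:
After byte 1 (0x78): reg=0xC3
After byte 2 (0x0A): reg=0x71
After byte 3 (0xA5): reg=0x22
After byte 4 (0x5F): reg=0x74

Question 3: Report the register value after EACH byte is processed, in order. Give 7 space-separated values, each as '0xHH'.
0xC3 0x71 0x22 0x74 0x60 0x0F 0x8A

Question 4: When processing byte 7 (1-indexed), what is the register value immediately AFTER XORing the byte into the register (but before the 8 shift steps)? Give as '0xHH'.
Register before byte 7: 0x0F
Byte 7: 0xE3
0x0F XOR 0xE3 = 0xEC

Answer: 0xEC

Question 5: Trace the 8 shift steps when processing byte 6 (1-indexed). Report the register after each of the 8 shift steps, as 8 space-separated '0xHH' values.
After byte 1 (0x78): reg=0xC3
After byte 2 (0x0A): reg=0x71
After byte 3 (0xA5): reg=0x22
After byte 4 (0x5F): reg=0x74
After byte 5 (0xD7): reg=0x60
Register before byte 6: 0x60
After XOR with byte 0xBB: 0xDB

Answer: 0xB1 0x65 0xCA 0x93 0x21 0x42 0x84 0x0F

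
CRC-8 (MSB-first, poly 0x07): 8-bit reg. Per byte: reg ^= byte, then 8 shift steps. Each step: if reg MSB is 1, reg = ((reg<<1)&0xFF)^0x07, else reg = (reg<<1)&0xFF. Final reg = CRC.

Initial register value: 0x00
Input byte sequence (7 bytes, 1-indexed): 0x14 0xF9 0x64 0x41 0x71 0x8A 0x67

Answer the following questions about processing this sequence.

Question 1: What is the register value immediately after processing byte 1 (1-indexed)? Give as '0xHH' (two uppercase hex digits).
After byte 1 (0x14): reg=0x6C

Answer: 0x6C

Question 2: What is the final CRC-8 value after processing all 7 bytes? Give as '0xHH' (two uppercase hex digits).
Answer: 0x5B

Derivation:
After byte 1 (0x14): reg=0x6C
After byte 2 (0xF9): reg=0xE2
After byte 3 (0x64): reg=0x9B
After byte 4 (0x41): reg=0x08
After byte 5 (0x71): reg=0x68
After byte 6 (0x8A): reg=0xA0
After byte 7 (0x67): reg=0x5B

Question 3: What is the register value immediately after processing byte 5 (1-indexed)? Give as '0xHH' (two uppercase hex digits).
After byte 1 (0x14): reg=0x6C
After byte 2 (0xF9): reg=0xE2
After byte 3 (0x64): reg=0x9B
After byte 4 (0x41): reg=0x08
After byte 5 (0x71): reg=0x68

Answer: 0x68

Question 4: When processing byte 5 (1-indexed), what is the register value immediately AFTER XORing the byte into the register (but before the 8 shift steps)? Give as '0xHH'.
Register before byte 5: 0x08
Byte 5: 0x71
0x08 XOR 0x71 = 0x79

Answer: 0x79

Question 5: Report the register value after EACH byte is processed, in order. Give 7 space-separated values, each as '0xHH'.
0x6C 0xE2 0x9B 0x08 0x68 0xA0 0x5B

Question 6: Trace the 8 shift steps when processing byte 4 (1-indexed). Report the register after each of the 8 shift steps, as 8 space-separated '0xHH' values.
Answer: 0xB3 0x61 0xC2 0x83 0x01 0x02 0x04 0x08

Derivation:
After byte 1 (0x14): reg=0x6C
After byte 2 (0xF9): reg=0xE2
After byte 3 (0x64): reg=0x9B
Register before byte 4: 0x9B
After XOR with byte 0x41: 0xDA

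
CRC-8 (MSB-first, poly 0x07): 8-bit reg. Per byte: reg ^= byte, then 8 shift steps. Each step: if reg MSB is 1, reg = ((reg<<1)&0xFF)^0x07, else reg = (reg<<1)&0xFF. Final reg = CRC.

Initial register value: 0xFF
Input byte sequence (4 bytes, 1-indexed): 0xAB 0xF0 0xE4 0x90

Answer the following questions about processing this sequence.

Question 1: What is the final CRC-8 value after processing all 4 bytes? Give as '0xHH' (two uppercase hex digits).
Answer: 0x26

Derivation:
After byte 1 (0xAB): reg=0xAB
After byte 2 (0xF0): reg=0x86
After byte 3 (0xE4): reg=0x29
After byte 4 (0x90): reg=0x26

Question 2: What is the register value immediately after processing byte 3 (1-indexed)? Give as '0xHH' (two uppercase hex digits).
Answer: 0x29

Derivation:
After byte 1 (0xAB): reg=0xAB
After byte 2 (0xF0): reg=0x86
After byte 3 (0xE4): reg=0x29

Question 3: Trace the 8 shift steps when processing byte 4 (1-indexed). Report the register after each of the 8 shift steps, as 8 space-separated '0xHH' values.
After byte 1 (0xAB): reg=0xAB
After byte 2 (0xF0): reg=0x86
After byte 3 (0xE4): reg=0x29
Register before byte 4: 0x29
After XOR with byte 0x90: 0xB9

Answer: 0x75 0xEA 0xD3 0xA1 0x45 0x8A 0x13 0x26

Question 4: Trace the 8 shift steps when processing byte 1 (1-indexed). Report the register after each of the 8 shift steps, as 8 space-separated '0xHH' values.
Answer: 0xA8 0x57 0xAE 0x5B 0xB6 0x6B 0xD6 0xAB

Derivation:
Register before byte 1: 0xFF
After XOR with byte 0xAB: 0x54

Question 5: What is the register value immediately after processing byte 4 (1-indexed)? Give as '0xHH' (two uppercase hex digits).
Answer: 0x26

Derivation:
After byte 1 (0xAB): reg=0xAB
After byte 2 (0xF0): reg=0x86
After byte 3 (0xE4): reg=0x29
After byte 4 (0x90): reg=0x26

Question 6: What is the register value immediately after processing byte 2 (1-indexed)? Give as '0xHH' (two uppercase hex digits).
Answer: 0x86

Derivation:
After byte 1 (0xAB): reg=0xAB
After byte 2 (0xF0): reg=0x86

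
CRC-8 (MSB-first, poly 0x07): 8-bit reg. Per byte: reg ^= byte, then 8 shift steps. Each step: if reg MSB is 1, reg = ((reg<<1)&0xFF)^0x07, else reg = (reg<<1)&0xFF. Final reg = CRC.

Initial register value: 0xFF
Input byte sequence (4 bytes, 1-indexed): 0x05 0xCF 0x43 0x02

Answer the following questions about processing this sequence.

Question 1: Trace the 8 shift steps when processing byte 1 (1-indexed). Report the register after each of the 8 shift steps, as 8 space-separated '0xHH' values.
Register before byte 1: 0xFF
After XOR with byte 0x05: 0xFA

Answer: 0xF3 0xE1 0xC5 0x8D 0x1D 0x3A 0x74 0xE8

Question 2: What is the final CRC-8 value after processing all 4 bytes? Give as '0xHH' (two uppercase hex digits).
After byte 1 (0x05): reg=0xE8
After byte 2 (0xCF): reg=0xF5
After byte 3 (0x43): reg=0x0B
After byte 4 (0x02): reg=0x3F

Answer: 0x3F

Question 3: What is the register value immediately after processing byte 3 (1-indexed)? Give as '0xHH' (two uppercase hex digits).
After byte 1 (0x05): reg=0xE8
After byte 2 (0xCF): reg=0xF5
After byte 3 (0x43): reg=0x0B

Answer: 0x0B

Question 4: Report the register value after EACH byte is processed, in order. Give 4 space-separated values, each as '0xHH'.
0xE8 0xF5 0x0B 0x3F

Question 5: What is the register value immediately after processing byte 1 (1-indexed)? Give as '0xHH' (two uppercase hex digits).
After byte 1 (0x05): reg=0xE8

Answer: 0xE8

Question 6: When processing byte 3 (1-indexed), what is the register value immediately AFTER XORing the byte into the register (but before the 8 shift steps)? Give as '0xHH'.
Register before byte 3: 0xF5
Byte 3: 0x43
0xF5 XOR 0x43 = 0xB6

Answer: 0xB6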